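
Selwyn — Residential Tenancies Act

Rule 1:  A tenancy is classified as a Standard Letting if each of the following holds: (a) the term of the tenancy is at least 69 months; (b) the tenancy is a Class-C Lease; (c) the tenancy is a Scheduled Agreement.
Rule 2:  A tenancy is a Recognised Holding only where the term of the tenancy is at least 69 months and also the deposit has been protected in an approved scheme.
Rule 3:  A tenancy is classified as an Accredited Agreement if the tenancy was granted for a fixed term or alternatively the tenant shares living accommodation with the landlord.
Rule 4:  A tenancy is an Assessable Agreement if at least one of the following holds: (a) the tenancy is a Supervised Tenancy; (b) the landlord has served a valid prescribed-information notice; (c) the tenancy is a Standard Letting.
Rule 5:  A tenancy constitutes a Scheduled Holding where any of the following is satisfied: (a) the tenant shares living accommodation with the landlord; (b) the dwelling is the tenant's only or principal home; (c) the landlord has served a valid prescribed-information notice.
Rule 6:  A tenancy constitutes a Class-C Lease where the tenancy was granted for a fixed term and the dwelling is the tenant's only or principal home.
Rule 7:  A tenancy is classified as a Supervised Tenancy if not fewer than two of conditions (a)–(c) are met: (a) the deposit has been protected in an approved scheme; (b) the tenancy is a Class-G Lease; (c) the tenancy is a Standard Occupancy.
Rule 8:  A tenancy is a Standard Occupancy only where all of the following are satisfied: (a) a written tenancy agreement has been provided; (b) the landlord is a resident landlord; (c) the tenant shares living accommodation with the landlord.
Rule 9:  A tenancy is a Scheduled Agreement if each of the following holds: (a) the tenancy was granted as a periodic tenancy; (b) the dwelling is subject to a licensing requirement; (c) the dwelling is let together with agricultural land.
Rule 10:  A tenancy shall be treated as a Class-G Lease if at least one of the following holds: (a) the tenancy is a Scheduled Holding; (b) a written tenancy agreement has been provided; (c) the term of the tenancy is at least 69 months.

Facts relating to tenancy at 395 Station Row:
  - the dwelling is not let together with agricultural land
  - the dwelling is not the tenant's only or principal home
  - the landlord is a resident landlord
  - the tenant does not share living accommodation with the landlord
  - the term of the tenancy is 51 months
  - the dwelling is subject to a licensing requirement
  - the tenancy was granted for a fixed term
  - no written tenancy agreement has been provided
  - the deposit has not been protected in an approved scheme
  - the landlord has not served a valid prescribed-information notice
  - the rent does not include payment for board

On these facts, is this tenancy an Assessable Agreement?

rule 5 — Scheduled Holding: [the tenant shares living accommodation with the landlord? no] OR [the dwelling is the tenant's only or principal home? no] OR [the landlord has served a valid prescribed-information notice? no] → not satisfied.
rule 10 — Class-G Lease: [Scheduled Holding (rule 5)? no] OR [a written tenancy agreement has been provided? no] OR [term of the tenancy: 51 months ≥ 69 months? no] → not satisfied.
rule 8 — Standard Occupancy: [a written tenancy agreement has been provided? no] AND [the landlord is a resident landlord? yes] AND [the tenant shares living accommodation with the landlord? no] → not satisfied.
rule 7 — Supervised Tenancy: the deposit has been protected in an approved scheme? no; Class-G Lease (rule 10)? no; Standard Occupancy (rule 8)? no — 0 of 3 hold (need ≥2) → not satisfied.
rule 6 — Class-C Lease: [the tenancy was granted for a fixed term? yes] AND [the dwelling is the tenant's only or principal home? no] → not satisfied.
rule 9 — Scheduled Agreement: [the tenancy was granted as a periodic tenancy? no] AND [the dwelling is subject to a licensing requirement? yes] AND [the dwelling is let together with agricultural land? no] → not satisfied.
rule 1 — Standard Letting: [term of the tenancy: 51 months ≥ 69 months? no] AND [Class-C Lease (rule 6)? no] AND [Scheduled Agreement (rule 9)? no] → not satisfied.
rule 4 — Assessable Agreement: [Supervised Tenancy (rule 7)? no] OR [the landlord has served a valid prescribed-information notice? no] OR [Standard Letting (rule 1)? no] → not satisfied.

No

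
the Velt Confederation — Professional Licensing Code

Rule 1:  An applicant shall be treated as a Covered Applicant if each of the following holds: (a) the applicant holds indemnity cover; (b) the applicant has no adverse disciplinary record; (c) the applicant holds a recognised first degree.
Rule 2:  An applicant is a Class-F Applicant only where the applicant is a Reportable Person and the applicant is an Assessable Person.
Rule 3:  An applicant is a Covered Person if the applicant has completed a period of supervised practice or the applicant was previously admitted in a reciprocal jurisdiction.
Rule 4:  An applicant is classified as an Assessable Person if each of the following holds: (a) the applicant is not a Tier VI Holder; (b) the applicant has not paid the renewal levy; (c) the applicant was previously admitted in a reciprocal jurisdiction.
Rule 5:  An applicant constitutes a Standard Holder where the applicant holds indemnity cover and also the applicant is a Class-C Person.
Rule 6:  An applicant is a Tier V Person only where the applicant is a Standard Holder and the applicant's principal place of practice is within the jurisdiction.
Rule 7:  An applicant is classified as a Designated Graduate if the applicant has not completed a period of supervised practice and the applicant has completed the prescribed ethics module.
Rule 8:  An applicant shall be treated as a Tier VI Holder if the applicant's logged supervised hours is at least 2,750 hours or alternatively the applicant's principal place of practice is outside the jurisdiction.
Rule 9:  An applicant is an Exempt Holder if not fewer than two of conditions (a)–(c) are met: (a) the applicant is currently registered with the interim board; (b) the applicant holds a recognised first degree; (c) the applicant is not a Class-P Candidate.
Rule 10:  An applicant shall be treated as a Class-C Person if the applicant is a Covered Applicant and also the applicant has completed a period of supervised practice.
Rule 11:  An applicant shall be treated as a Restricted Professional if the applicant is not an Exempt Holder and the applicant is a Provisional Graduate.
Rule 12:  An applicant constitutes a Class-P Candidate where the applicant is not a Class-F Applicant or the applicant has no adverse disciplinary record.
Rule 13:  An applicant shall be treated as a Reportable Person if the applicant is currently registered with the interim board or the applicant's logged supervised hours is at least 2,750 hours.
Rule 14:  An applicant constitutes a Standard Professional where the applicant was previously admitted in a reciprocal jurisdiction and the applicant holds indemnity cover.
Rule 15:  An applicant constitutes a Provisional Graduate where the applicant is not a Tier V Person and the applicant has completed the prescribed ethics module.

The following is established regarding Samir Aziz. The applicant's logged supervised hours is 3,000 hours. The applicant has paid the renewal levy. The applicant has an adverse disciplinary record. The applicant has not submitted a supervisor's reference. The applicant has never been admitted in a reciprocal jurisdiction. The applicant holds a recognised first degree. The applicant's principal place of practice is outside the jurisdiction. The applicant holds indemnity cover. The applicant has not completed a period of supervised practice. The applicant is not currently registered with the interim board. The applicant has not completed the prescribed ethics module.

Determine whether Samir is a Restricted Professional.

No

Under rule 13: the applicant is currently registered with the interim board? no; or applicant's logged supervised hours: 3,000 hours ≥ 2,750 hours? yes. So the applicant is a Reportable Person.
Under rule 8: applicant's logged supervised hours: 3,000 hours ≥ 2,750 hours? yes; or the applicant's principal place of practice is outside the jurisdiction? yes. So the applicant is a Tier VI Holder.
Under rule 4: not a Tier VI Holder (rule 8)? no; and the applicant has not paid the renewal levy? no; and the applicant was previously admitted in a reciprocal jurisdiction? no. So the applicant is not an Assessable Person.
Under rule 2: Reportable Person (rule 13)? yes; and Assessable Person (rule 4)? no. So the applicant is not a Class-F Applicant.
Under rule 12: not a Class-F Applicant (rule 2)? yes; or the applicant has no adverse disciplinary record? no. So the applicant is a Class-P Candidate.
Under rule 9: the applicant is currently registered with the interim board? no; the applicant holds a recognised first degree? yes; not a Class-P Candidate (rule 12)? no — 1 of 3 hold (need ≥2) → not satisfied.
Under rule 1: the applicant holds indemnity cover? yes; and the applicant has no adverse disciplinary record? no; and the applicant holds a recognised first degree? yes. So the applicant is not a Covered Applicant.
Under rule 10: Covered Applicant (rule 1)? no; and the applicant has completed a period of supervised practice? no. So the applicant is not a Class-C Person.
Under rule 5: the applicant holds indemnity cover? yes; and Class-C Person (rule 10)? no. So the applicant is not a Standard Holder.
Under rule 6: Standard Holder (rule 5)? no; and the applicant's principal place of practice is within the jurisdiction? no. So the applicant is not a Tier V Person.
Under rule 15: not a Tier V Person (rule 6)? yes; and the applicant has completed the prescribed ethics module? no. So the applicant is not a Provisional Graduate.
Under rule 11: not an Exempt Holder (rule 9)? yes; and Provisional Graduate (rule 15)? no. So the applicant is not a Restricted Professional.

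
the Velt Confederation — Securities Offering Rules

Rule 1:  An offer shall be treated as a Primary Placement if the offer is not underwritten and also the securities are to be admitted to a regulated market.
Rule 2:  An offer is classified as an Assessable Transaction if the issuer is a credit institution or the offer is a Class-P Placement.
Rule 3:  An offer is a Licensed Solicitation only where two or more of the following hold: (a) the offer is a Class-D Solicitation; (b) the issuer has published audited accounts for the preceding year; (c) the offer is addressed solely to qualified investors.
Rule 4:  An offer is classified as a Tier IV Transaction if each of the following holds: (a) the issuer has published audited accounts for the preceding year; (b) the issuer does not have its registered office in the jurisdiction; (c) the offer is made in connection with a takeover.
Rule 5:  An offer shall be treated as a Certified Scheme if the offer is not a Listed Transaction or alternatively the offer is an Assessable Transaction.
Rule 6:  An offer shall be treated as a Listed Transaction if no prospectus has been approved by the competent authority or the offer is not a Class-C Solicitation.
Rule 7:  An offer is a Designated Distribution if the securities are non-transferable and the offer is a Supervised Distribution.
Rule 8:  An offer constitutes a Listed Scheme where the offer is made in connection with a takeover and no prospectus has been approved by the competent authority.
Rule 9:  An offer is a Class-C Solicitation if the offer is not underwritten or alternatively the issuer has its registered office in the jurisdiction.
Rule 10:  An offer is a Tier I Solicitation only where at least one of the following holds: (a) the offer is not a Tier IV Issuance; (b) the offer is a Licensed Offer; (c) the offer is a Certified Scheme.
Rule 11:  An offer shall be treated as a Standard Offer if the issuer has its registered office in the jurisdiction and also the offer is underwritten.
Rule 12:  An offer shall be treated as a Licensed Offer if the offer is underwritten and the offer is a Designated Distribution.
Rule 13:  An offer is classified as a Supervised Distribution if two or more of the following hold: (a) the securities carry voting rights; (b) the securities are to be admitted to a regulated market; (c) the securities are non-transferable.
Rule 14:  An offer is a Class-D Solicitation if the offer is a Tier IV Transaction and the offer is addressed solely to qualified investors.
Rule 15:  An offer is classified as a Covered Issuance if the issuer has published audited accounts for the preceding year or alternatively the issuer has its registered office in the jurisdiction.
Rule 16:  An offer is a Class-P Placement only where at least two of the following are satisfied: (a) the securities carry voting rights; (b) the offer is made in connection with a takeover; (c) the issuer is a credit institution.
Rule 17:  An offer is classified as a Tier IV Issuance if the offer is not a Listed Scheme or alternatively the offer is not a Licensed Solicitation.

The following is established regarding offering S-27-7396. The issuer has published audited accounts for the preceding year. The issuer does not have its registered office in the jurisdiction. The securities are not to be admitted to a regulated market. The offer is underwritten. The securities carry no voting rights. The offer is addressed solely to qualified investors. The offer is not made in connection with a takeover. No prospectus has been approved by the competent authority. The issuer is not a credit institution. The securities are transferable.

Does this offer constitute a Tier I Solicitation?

No

Under rule 8: the offer is made in connection with a takeover? no; and no prospectus has been approved by the competent authority? yes. So the offer is not a Listed Scheme.
Under rule 4: the issuer has published audited accounts for the preceding year? yes; and the issuer does not have its registered office in the jurisdiction? yes; and the offer is made in connection with a takeover? no. So the offer is not a Tier IV Transaction.
Under rule 14: Tier IV Transaction (rule 4)? no; and the offer is addressed solely to qualified investors? yes. So the offer is not a Class-D Solicitation.
Under rule 3: Class-D Solicitation (rule 14)? no; the issuer has published audited accounts for the preceding year? yes; the offer is addressed solely to qualified investors? yes — 2 of 3 hold (need ≥2) → satisfied.
Under rule 17: not a Listed Scheme (rule 8)? yes; or not a Licensed Solicitation (rule 3)? no. So the offer is a Tier IV Issuance.
Under rule 13: the securities carry voting rights? no; the securities are to be admitted to a regulated market? no; the securities are non-transferable? no — 0 of 3 hold (need ≥2) → not satisfied.
Under rule 7: the securities are non-transferable? no; and Supervised Distribution (rule 13)? no. So the offer is not a Designated Distribution.
Under rule 12: the offer is underwritten? yes; and Designated Distribution (rule 7)? no. So the offer is not a Licensed Offer.
Under rule 9: the offer is not underwritten? no; or the issuer has its registered office in the jurisdiction? no. So the offer is not a Class-C Solicitation.
Under rule 6: no prospectus has been approved by the competent authority? yes; or not a Class-C Solicitation (rule 9)? yes. So the offer is a Listed Transaction.
Under rule 16: the securities carry voting rights? no; the offer is made in connection with a takeover? no; the issuer is a credit institution? no — 0 of 3 hold (need ≥2) → not satisfied.
Under rule 2: the issuer is a credit institution? no; or Class-P Placement (rule 16)? no. So the offer is not an Assessable Transaction.
Under rule 5: not a Listed Transaction (rule 6)? no; or Assessable Transaction (rule 2)? no. So the offer is not a Certified Scheme.
Under rule 10: not a Tier IV Issuance (rule 17)? no; or Licensed Offer (rule 12)? no; or Certified Scheme (rule 5)? no. So the offer is not a Tier I Solicitation.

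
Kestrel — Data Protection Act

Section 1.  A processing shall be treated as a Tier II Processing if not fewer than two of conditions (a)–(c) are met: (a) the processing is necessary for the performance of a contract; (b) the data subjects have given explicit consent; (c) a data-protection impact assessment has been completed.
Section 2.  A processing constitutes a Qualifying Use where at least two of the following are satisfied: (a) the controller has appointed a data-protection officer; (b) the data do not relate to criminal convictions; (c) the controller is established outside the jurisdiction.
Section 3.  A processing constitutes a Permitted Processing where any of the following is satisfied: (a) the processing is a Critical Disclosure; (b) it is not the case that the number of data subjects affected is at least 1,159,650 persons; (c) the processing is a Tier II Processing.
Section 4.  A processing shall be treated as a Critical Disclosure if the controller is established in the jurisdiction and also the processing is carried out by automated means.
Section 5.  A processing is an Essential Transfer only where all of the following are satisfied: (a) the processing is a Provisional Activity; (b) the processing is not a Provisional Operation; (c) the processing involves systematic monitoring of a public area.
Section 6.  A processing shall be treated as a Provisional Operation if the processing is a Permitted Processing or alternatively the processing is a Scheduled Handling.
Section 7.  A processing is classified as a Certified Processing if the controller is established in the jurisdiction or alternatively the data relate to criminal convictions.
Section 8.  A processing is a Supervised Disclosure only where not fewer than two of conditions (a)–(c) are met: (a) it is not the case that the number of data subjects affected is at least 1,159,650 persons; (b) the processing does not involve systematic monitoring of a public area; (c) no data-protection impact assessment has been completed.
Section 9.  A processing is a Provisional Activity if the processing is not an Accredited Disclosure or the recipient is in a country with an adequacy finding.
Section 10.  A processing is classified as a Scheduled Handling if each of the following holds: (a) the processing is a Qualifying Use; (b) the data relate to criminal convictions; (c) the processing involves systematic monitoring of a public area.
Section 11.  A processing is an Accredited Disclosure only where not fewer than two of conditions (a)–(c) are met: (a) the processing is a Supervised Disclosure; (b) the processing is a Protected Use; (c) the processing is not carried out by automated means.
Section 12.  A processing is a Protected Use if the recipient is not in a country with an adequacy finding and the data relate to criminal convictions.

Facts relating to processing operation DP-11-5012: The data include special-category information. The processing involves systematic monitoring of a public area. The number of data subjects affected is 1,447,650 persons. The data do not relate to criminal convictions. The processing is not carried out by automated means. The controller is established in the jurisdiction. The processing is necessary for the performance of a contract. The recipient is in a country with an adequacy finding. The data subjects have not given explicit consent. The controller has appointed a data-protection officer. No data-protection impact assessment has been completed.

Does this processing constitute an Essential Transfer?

Yes

section 8 — Supervised Disclosure: number of data subjects affected: 1,447,650 persons ≥ 1,159,650 persons? yes, so negated condition no; the processing does not involve systematic monitoring of a public area? no; no data-protection impact assessment has been completed? yes — 1 of 3 hold (need ≥2) → not satisfied.
section 12 — Protected Use: [the recipient is not in a country with an adequacy finding? no] AND [the data relate to criminal convictions? no] → not satisfied.
section 11 — Accredited Disclosure: Supervised Disclosure (section 8)? no; Protected Use (section 12)? no; the processing is not carried out by automated means? yes — 1 of 3 hold (need ≥2) → not satisfied.
section 9 — Provisional Activity: [not an Accredited Disclosure (section 11)? yes] OR [the recipient is in a country with an adequacy finding? yes] → satisfied.
section 4 — Critical Disclosure: [the controller is established in the jurisdiction? yes] AND [the processing is carried out by automated means? no] → not satisfied.
section 1 — Tier II Processing: the processing is necessary for the performance of a contract? yes; the data subjects have given explicit consent? no; a data-protection impact assessment has been completed? no — 1 of 3 hold (need ≥2) → not satisfied.
section 3 — Permitted Processing: [Critical Disclosure (section 4)? no] OR [number of data subjects affected: 1,447,650 persons ≥ 1,159,650 persons? yes, so negated condition no] OR [Tier II Processing (section 1)? no] → not satisfied.
section 2 — Qualifying Use: the controller has appointed a data-protection officer? yes; the data do not relate to criminal convictions? yes; the controller is established outside the jurisdiction? no — 2 of 3 hold (need ≥2) → satisfied.
section 10 — Scheduled Handling: [Qualifying Use (section 2)? yes] AND [the data relate to criminal convictions? no] AND [the processing involves systematic monitoring of a public area? yes] → not satisfied.
section 6 — Provisional Operation: [Permitted Processing (section 3)? no] OR [Scheduled Handling (section 10)? no] → not satisfied.
section 5 — Essential Transfer: [Provisional Activity (section 9)? yes] AND [not a Provisional Operation (section 6)? yes] AND [the processing involves systematic monitoring of a public area? yes] → satisfied.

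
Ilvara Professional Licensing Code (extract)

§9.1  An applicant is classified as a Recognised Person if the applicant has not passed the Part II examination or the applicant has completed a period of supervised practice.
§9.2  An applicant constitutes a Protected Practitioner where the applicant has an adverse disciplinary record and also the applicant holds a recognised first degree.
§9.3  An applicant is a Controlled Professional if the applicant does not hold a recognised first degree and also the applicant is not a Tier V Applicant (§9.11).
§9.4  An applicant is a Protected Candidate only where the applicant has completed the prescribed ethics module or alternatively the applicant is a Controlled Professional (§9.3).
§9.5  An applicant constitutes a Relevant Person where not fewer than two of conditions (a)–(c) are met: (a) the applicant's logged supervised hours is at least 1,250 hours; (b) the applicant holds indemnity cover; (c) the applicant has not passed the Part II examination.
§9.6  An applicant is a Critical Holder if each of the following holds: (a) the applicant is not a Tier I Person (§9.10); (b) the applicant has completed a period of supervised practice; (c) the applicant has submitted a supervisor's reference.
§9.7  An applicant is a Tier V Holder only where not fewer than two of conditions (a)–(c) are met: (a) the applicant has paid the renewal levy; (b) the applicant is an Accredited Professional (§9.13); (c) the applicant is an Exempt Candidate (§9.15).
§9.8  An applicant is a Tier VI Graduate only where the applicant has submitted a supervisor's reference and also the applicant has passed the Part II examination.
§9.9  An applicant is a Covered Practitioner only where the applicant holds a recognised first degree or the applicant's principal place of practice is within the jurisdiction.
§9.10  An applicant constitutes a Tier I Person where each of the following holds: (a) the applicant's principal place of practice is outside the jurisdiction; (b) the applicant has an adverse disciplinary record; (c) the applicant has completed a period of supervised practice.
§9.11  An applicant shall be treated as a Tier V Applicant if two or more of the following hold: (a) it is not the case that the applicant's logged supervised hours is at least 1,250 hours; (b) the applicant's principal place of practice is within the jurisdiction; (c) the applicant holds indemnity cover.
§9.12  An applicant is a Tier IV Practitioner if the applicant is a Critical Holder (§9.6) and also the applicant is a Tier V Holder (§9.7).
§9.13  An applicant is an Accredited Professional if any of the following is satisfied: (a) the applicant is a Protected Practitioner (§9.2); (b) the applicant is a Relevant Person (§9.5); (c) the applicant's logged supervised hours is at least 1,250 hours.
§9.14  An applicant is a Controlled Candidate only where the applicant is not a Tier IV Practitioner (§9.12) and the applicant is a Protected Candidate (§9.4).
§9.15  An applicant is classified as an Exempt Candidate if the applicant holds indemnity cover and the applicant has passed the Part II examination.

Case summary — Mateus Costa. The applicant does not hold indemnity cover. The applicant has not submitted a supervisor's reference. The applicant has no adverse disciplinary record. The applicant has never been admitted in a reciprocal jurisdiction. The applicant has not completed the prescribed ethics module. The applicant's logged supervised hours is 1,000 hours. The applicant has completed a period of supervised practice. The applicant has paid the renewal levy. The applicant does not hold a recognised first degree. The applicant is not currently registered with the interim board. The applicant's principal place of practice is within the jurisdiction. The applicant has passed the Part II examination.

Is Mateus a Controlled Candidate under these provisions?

§9.10 — Tier I Person: [the applicant's principal place of practice is outside the jurisdiction? no] AND [the applicant has an adverse disciplinary record? no] AND [the applicant has completed a period of supervised practice? yes] → not satisfied.
§9.6 — Critical Holder: [not a Tier I Person (§9.10)? yes] AND [the applicant has completed a period of supervised practice? yes] AND [the applicant has submitted a supervisor's reference? no] → not satisfied.
§9.2 — Protected Practitioner: [the applicant has an adverse disciplinary record? no] AND [the applicant holds a recognised first degree? no] → not satisfied.
§9.5 — Relevant Person: applicant's logged supervised hours: 1,000 hours ≥ 1,250 hours? no; the applicant holds indemnity cover? no; the applicant has not passed the Part II examination? no — 0 of 3 hold (need ≥2) → not satisfied.
§9.13 — Accredited Professional: [Protected Practitioner (§9.2)? no] OR [Relevant Person (§9.5)? no] OR [applicant's logged supervised hours: 1,000 hours ≥ 1,250 hours? no] → not satisfied.
§9.15 — Exempt Candidate: [the applicant holds indemnity cover? no] AND [the applicant has passed the Part II examination? yes] → not satisfied.
§9.7 — Tier V Holder: the applicant has paid the renewal levy? yes; Accredited Professional (§9.13)? no; Exempt Candidate (§9.15)? no — 1 of 3 hold (need ≥2) → not satisfied.
§9.12 — Tier IV Practitioner: [Critical Holder (§9.6)? no] AND [Tier V Holder (§9.7)? no] → not satisfied.
§9.11 — Tier V Applicant: applicant's logged supervised hours: 1,000 hours ≥ 1,250 hours? no, so negated condition yes; the applicant's principal place of practice is within the jurisdiction? yes; the applicant holds indemnity cover? no — 2 of 3 hold (need ≥2) → satisfied.
§9.3 — Controlled Professional: [the applicant does not hold a recognised first degree? yes] AND [not a Tier V Applicant (§9.11)? no] → not satisfied.
§9.4 — Protected Candidate: [the applicant has completed the prescribed ethics module? no] OR [Controlled Professional (§9.3)? no] → not satisfied.
§9.14 — Controlled Candidate: [not a Tier IV Practitioner (§9.12)? yes] AND [Protected Candidate (§9.4)? no] → not satisfied.

No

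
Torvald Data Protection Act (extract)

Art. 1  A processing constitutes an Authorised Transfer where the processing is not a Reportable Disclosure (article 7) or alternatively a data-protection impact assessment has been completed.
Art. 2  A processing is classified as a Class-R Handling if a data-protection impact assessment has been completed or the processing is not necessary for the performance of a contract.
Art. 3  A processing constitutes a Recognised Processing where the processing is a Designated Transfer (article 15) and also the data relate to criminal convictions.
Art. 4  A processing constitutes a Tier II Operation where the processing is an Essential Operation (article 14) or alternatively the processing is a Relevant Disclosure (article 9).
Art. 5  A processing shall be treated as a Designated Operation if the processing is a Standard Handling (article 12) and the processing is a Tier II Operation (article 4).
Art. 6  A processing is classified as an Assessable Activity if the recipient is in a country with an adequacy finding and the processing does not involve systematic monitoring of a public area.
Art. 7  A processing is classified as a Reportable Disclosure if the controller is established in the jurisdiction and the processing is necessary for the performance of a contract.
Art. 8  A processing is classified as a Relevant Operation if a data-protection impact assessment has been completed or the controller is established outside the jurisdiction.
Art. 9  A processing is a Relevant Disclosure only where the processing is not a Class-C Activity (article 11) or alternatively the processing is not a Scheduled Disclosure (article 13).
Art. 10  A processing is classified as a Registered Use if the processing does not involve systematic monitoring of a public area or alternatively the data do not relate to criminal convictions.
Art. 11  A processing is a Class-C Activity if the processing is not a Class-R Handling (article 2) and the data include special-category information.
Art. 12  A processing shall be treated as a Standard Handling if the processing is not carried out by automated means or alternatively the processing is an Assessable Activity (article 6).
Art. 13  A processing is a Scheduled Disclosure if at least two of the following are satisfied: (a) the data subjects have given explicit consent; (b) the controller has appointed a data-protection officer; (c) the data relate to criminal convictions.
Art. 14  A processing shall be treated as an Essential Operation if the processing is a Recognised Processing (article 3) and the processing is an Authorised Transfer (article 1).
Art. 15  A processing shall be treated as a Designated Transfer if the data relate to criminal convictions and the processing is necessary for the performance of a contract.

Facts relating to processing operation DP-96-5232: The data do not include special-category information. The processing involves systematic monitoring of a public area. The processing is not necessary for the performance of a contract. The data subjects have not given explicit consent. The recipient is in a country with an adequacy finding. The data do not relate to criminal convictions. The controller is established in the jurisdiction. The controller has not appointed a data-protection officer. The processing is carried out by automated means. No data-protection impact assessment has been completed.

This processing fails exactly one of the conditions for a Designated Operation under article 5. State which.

Standard Handling

article 6 — Assessable Activity: [the recipient is in a country with an adequacy finding? yes] AND [the processing does not involve systematic monitoring of a public area? no] → not satisfied.
article 12 — Standard Handling: [the processing is not carried out by automated means? no] OR [Assessable Activity (article 6)? no] → not satisfied.
article 15 — Designated Transfer: [the data relate to criminal convictions? no] AND [the processing is necessary for the performance of a contract? no] → not satisfied.
article 3 — Recognised Processing: [Designated Transfer (article 15)? no] AND [the data relate to criminal convictions? no] → not satisfied.
article 7 — Reportable Disclosure: [the controller is established in the jurisdiction? yes] AND [the processing is necessary for the performance of a contract? no] → not satisfied.
article 1 — Authorised Transfer: [not a Reportable Disclosure (article 7)? yes] OR [a data-protection impact assessment has been completed? no] → satisfied.
article 14 — Essential Operation: [Recognised Processing (article 3)? no] AND [Authorised Transfer (article 1)? yes] → not satisfied.
article 2 — Class-R Handling: [a data-protection impact assessment has been completed? no] OR [the processing is not necessary for the performance of a contract? yes] → satisfied.
article 11 — Class-C Activity: [not a Class-R Handling (article 2)? no] AND [the data include special-category information? no] → not satisfied.
article 13 — Scheduled Disclosure: the data subjects have given explicit consent? no; the controller has appointed a data-protection officer? no; the data relate to criminal convictions? no — 0 of 3 hold (need ≥2) → not satisfied.
article 9 — Relevant Disclosure: [not a Class-C Activity (article 11)? yes] OR [not a Scheduled Disclosure (article 13)? yes] → satisfied.
article 4 — Tier II Operation: [Essential Operation (article 14)? no] OR [Relevant Disclosure (article 9)? yes] → satisfied.
article 5 — Designated Operation: [Standard Handling (article 12)? no] AND [Tier II Operation (article 4)? yes] → not satisfied.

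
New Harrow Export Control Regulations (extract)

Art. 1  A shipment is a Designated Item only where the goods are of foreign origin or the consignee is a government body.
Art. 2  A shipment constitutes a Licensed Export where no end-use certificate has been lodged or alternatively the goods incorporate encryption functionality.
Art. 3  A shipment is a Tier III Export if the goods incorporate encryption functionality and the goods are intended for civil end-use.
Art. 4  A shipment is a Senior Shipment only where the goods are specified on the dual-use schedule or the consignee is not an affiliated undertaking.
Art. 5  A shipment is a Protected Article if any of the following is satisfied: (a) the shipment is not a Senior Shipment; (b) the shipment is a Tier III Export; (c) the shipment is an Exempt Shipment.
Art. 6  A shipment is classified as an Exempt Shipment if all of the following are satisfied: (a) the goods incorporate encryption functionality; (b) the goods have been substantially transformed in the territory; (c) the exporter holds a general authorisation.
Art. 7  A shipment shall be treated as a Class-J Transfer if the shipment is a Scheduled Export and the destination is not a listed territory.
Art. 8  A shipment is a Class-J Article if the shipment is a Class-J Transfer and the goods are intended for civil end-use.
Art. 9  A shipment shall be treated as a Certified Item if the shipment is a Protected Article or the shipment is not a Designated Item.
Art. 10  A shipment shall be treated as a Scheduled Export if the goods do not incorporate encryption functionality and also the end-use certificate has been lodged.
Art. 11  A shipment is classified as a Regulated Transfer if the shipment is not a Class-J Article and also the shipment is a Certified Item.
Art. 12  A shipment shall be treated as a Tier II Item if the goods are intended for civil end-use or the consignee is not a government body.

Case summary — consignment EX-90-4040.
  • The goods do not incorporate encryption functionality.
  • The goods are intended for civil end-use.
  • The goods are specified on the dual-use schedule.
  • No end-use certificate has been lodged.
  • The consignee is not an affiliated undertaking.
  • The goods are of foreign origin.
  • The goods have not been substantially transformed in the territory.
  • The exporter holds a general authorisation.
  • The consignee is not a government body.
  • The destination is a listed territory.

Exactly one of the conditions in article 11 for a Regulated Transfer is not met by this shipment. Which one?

Under article 10: the goods do not incorporate encryption functionality? yes; and the end-use certificate has been lodged? no. So the shipment is not a Scheduled Export.
Under article 7: Scheduled Export (article 10)? no; and the destination is not a listed territory? no. So the shipment is not a Class-J Transfer.
Under article 8: Class-J Transfer (article 7)? no; and the goods are intended for civil end-use? yes. So the shipment is not a Class-J Article.
Under article 4: the goods are specified on the dual-use schedule? yes; or the consignee is not an affiliated undertaking? yes. So the shipment is a Senior Shipment.
Under article 3: the goods incorporate encryption functionality? no; and the goods are intended for civil end-use? yes. So the shipment is not a Tier III Export.
Under article 6: the goods incorporate encryption functionality? no; and the goods have been substantially transformed in the territory? no; and the exporter holds a general authorisation? yes. So the shipment is not an Exempt Shipment.
Under article 5: not a Senior Shipment (article 4)? no; or Tier III Export (article 3)? no; or Exempt Shipment (article 6)? no. So the shipment is not a Protected Article.
Under article 1: the goods are of foreign origin? yes; or the consignee is a government body? no. So the shipment is a Designated Item.
Under article 9: Protected Article (article 5)? no; or not a Designated Item (article 1)? no. So the shipment is not a Certified Item.
Under article 11: not a Class-J Article (article 8)? yes; and Certified Item (article 9)? no. So the shipment is not a Regulated Transfer.

Certified Item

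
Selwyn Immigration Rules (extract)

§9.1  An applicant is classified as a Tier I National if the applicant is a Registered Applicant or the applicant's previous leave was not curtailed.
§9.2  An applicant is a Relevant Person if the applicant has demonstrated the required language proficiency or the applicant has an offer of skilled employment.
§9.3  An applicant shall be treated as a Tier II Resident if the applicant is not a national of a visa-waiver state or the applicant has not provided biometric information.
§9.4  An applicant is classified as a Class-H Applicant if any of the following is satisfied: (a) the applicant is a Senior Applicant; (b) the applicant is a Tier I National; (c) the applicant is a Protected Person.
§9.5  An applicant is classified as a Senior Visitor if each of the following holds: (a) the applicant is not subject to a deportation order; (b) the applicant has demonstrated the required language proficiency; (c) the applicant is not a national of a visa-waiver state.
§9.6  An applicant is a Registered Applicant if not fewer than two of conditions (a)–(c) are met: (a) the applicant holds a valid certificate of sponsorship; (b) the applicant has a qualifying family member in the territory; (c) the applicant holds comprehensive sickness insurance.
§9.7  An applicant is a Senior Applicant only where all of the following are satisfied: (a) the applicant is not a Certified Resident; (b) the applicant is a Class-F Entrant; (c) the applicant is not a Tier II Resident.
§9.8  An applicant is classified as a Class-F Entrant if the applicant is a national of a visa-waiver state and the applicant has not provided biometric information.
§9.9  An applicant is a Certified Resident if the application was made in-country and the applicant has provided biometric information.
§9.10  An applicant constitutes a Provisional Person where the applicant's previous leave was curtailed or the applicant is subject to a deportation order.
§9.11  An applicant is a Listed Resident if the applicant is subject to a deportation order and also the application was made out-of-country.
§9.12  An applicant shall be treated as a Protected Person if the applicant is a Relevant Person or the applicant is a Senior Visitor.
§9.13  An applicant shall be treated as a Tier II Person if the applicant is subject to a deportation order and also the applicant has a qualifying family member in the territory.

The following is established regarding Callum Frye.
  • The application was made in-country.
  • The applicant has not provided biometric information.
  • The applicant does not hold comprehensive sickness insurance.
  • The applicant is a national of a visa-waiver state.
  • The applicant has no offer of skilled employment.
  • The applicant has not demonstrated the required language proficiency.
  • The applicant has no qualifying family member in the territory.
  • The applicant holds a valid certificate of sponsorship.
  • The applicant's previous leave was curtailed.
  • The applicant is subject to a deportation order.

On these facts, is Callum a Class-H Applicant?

No

§9.9 — Certified Resident: [the application was made in-country? yes] AND [the applicant has provided biometric information? no] → not satisfied.
§9.8 — Class-F Entrant: [the applicant is a national of a visa-waiver state? yes] AND [the applicant has not provided biometric information? yes] → satisfied.
§9.3 — Tier II Resident: [the applicant is not a national of a visa-waiver state? no] OR [the applicant has not provided biometric information? yes] → satisfied.
§9.7 — Senior Applicant: [not a Certified Resident (§9.9)? yes] AND [Class-F Entrant (§9.8)? yes] AND [not a Tier II Resident (§9.3)? no] → not satisfied.
§9.6 — Registered Applicant: the applicant holds a valid certificate of sponsorship? yes; the applicant has a qualifying family member in the territory? no; the applicant holds comprehensive sickness insurance? no — 1 of 3 hold (need ≥2) → not satisfied.
§9.1 — Tier I National: [Registered Applicant (§9.6)? no] OR [the applicant's previous leave was not curtailed? no] → not satisfied.
§9.2 — Relevant Person: [the applicant has demonstrated the required language proficiency? no] OR [the applicant has an offer of skilled employment? no] → not satisfied.
§9.5 — Senior Visitor: [the applicant is not subject to a deportation order? no] AND [the applicant has demonstrated the required language proficiency? no] AND [the applicant is not a national of a visa-waiver state? no] → not satisfied.
§9.12 — Protected Person: [Relevant Person (§9.2)? no] OR [Senior Visitor (§9.5)? no] → not satisfied.
§9.4 — Class-H Applicant: [Senior Applicant (§9.7)? no] OR [Tier I National (§9.1)? no] OR [Protected Person (§9.12)? no] → not satisfied.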